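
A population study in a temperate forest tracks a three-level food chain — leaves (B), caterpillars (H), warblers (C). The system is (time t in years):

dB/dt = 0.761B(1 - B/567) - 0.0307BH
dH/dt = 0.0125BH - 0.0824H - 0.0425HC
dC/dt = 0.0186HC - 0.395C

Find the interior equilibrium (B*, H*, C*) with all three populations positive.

From dC/dt = 0: 0.0186H* = 0.395, so H* = 21.2.
From dB/dt = 0: 0.761(1 - B*/567) = 0.0307·21.2, giving B* = 567·(1 - 0.857) = 81.2.
From dH/dt = 0: 0.0125·81.2 - 0.0824 = 0.0425C*, so C* = 0.933/0.0425 = 22.

B* ≈ 81.2, H* ≈ 21.2, C* ≈ 22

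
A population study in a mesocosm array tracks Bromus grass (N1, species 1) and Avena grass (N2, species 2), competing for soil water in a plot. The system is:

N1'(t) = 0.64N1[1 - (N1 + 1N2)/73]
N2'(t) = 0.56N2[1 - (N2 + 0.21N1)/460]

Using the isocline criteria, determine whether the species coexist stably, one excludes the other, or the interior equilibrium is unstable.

species 2 excludes species 1

Compare the nullcline intercepts: K1/α12 = 73/1 = 73 < K2 = 460; K2/α21 = 460/0.21 = 2190 > K1 = 73.
Since the inequalities point opposite ways, species 2 can invade but species 1 cannot.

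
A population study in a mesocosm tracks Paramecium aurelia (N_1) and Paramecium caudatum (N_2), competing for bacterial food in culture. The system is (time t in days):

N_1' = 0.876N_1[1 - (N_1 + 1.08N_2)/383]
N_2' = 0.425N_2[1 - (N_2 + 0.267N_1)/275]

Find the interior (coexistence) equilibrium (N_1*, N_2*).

Setting both brackets to zero gives the nullclines N_1 + 1.08N_2 = 383 and 0.267N_1 + N_2 = 275.
Substituting N_2 = 275 - 0.267N_1 into the first: N_1(1 - 1.08·0.267) = 383 - 1.08·275.
So N_1* = 86/0.712 = 121, and then N_2* = 275 - 0.267·121 = 243.

N_1* ≈ 121, N_2* ≈ 243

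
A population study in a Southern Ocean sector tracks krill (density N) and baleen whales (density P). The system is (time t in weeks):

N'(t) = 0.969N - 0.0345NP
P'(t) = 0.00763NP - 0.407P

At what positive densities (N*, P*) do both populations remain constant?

N* ≈ 53.3, P* ≈ 28.1

Set dP/dt = 0 with P > 0: 0.00763N - 0.407 = 0, so N* = 0.407/0.00763 = 53.3.
Set dN/dt = 0 with N > 0: 0.969 - 0.0345P = 0, so P* = 0.969/0.0345 = 28.1.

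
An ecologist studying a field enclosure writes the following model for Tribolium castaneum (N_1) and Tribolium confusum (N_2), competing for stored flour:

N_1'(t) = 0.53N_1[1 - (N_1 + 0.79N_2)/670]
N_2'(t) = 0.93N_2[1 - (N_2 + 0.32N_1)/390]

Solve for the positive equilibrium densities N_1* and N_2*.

Setting both brackets to zero gives the nullclines N_1 + 0.79N_2 = 670 and 0.32N_1 + N_2 = 390.
Substituting N_2 = 390 - 0.32N_1 into the first: N_1(1 - 0.79·0.32) = 670 - 0.79·390.
So N_1* = 362/0.747 = 484, and then N_2* = 390 - 0.32·484 = 235.

N_1* ≈ 484, N_2* ≈ 235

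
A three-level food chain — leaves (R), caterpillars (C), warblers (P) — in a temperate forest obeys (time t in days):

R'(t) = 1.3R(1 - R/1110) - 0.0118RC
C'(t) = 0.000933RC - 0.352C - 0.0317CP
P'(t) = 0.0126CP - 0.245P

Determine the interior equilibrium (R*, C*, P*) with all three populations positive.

From dP/dt = 0: 0.0126C* = 0.245, so C* = 19.4.
From dR/dt = 0: 1.3(1 - R*/1110) = 0.0118·19.4, giving R* = 1110·(1 - 0.176) = 914.
From dC/dt = 0: 0.000933·914 - 0.352 = 0.0317P*, so P* = 0.501/0.0317 = 15.8.

R* ≈ 914, C* ≈ 19.4, P* ≈ 15.8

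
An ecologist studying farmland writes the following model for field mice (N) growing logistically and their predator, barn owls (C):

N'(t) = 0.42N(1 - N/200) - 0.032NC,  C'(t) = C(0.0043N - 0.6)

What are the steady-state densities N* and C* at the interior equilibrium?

From dC/dt = 0 with C > 0: 0.0043N* = 0.6, so N* = 140.
Substitute into dN/dt = 0: 0.42(1 - 140/200) = 0.032C*.
The bracket is 0.302, giving C* = 0.127/0.032 = 3.97.

N* ≈ 140, C* ≈ 3.97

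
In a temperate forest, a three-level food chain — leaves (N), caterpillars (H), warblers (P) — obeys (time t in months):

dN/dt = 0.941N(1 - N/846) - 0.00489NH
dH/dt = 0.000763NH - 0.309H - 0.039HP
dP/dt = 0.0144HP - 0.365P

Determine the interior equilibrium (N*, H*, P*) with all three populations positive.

From dP/dt = 0: 0.0144H* = 0.365, so H* = 25.3.
From dN/dt = 0: 0.941(1 - N*/846) = 0.00489·25.3, giving N* = 846·(1 - 0.132) = 735.
From dH/dt = 0: 0.000763·735 - 0.309 = 0.039P*, so P* = 0.251/0.039 = 6.45.

N* ≈ 735, H* ≈ 25.3, P* ≈ 6.45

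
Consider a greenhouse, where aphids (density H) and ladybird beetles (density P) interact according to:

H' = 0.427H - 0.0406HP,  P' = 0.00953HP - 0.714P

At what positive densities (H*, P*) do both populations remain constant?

H* ≈ 74.9, P* ≈ 10.5

Set dP/dt = 0 with P > 0: 0.00953H - 0.714 = 0, so H* = 0.714/0.00953 = 74.9.
Set dH/dt = 0 with H > 0: 0.427 - 0.0406P = 0, so P* = 0.427/0.0406 = 10.5.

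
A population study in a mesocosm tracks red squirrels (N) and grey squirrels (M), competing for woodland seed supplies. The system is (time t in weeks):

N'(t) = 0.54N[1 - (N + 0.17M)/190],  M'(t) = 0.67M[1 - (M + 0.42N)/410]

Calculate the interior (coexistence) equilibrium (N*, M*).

N* ≈ 130, M* ≈ 356

Setting both brackets to zero gives the nullclines N + 0.17M = 190 and 0.42N + M = 410.
Substituting M = 410 - 0.42N into the first: N(1 - 0.17·0.42) = 190 - 0.17·410.
So N* = 120/0.929 = 130, and then M* = 410 - 0.42·130 = 356.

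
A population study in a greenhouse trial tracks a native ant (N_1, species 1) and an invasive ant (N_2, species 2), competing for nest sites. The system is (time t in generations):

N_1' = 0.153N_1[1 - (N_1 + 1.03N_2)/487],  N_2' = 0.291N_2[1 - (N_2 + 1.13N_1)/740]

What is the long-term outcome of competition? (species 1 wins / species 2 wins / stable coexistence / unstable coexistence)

species 2 excludes species 1

Compare the nullcline intercepts: K1/α12 = 487/1.03 = 473 < K2 = 740; K2/α21 = 740/1.13 = 655 > K1 = 487.
Since the inequalities point opposite ways, species 2 can invade but species 1 cannot.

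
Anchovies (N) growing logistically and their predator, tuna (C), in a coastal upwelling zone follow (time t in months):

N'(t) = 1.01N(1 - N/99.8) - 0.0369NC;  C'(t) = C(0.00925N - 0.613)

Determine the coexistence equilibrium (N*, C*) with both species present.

From dC/dt = 0 with C > 0: 0.00925N* = 0.613, so N* = 66.3.
Substitute into dN/dt = 0: 1.01(1 - 66.3/99.8) = 0.0369C*.
The bracket is 0.336, giving C* = 0.339/0.0369 = 9.2.

N* ≈ 66.3, C* ≈ 9.2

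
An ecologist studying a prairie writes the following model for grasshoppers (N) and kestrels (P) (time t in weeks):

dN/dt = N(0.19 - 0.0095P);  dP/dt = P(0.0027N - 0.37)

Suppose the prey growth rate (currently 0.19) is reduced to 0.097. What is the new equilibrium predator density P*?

P* ≈ 10.2

At the interior fixed point, setting dN/dt = 0 with N > 0 fixes P* = (prey growth rate)/(NP coefficient) — independent of the other coefficients.
With the change, P* = 0.097/0.0095 = 10.2; it falls from 20.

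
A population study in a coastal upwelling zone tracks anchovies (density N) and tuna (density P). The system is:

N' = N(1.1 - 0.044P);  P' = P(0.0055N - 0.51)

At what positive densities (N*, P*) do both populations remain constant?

Set dP/dt = 0 with P > 0: 0.0055N - 0.51 = 0, so N* = 0.51/0.0055 = 92.7.
Set dN/dt = 0 with N > 0: 1.1 - 0.044P = 0, so P* = 1.1/0.044 = 25.

N* ≈ 92.7, P* ≈ 25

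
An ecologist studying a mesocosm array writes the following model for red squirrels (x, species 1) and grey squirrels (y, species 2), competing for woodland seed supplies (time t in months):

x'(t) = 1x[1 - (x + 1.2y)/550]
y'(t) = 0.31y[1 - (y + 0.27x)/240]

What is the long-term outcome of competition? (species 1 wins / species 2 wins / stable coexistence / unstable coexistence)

Compare the nullcline intercepts: K1/α12 = 550/1.2 = 458 > K2 = 240; K2/α21 = 240/0.27 = 889 > K1 = 550.
Since both inequalities hold, each species can invade when rare, so the interior equilibrium is stable.

stable coexistence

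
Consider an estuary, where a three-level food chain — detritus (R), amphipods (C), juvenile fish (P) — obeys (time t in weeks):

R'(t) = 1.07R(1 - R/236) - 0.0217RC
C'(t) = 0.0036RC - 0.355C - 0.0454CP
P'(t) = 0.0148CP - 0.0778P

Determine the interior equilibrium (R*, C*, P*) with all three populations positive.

R* ≈ 211, C* ≈ 5.26, P* ≈ 8.9

From dP/dt = 0: 0.0148C* = 0.0778, so C* = 5.26.
From dR/dt = 0: 1.07(1 - R*/236) = 0.0217·5.26, giving R* = 236·(1 - 0.107) = 211.
From dC/dt = 0: 0.0036·211 - 0.355 = 0.0454P*, so P* = 0.404/0.0454 = 8.9.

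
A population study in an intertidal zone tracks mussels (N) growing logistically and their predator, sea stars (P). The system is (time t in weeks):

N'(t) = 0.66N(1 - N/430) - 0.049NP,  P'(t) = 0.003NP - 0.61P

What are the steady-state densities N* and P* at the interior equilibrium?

From dP/dt = 0 with P > 0: 0.003N* = 0.61, so N* = 203.
Substitute into dN/dt = 0: 0.66(1 - 203/430) = 0.049P*.
The bracket is 0.527, giving P* = 0.348/0.049 = 7.1.

N* ≈ 203, P* ≈ 7.1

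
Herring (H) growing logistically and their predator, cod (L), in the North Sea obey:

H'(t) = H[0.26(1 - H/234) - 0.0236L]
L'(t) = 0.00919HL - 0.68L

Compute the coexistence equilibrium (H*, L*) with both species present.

H* ≈ 74, L* ≈ 7.53

From dL/dt = 0 with L > 0: 0.00919H* = 0.68, so H* = 74.
Substitute into dH/dt = 0: 0.26(1 - 74/234) = 0.0236L*.
The bracket is 0.684, giving L* = 0.178/0.0236 = 7.53.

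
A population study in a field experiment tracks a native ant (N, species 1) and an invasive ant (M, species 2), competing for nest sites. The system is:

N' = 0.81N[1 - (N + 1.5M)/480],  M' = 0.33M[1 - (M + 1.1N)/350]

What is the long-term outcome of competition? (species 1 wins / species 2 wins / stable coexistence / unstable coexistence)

Compare the nullcline intercepts: K1/α12 = 480/1.5 = 320 < K2 = 350; K2/α21 = 350/1.1 = 318 < K1 = 480.
Since both are reversed, neither can invade when rare; the interior point is a saddle.

unstable coexistence (outcome depends on initial conditions)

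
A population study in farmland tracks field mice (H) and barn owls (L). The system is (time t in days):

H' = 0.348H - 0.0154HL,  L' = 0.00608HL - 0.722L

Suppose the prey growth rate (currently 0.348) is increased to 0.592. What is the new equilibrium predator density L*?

At the interior fixed point, setting dH/dt = 0 with H > 0 fixes L* = (prey growth rate)/(HL coefficient) — independent of the other coefficients.
With the change, L* = 0.592/0.0154 = 38.4; it rises from 22.6.

L* ≈ 38.4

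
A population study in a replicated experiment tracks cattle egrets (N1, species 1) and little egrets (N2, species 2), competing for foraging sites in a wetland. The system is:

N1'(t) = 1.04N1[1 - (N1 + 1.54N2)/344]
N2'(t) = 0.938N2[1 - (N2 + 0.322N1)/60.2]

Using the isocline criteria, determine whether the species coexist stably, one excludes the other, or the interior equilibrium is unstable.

species 1 excludes species 2

Compare the nullcline intercepts: K1/α12 = 344/1.54 = 223 > K2 = 60.2; K2/α21 = 60.2/0.322 = 187 < K1 = 344.
Since the inequalities point opposite ways, species 1 can invade but species 2 cannot.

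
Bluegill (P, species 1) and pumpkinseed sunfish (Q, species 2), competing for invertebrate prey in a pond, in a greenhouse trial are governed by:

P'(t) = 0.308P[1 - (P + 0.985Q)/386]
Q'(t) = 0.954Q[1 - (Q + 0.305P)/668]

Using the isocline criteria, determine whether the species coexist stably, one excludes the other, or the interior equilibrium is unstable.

Compare the nullcline intercepts: K1/α12 = 386/0.985 = 392 < K2 = 668; K2/α21 = 668/0.305 = 2190 > K1 = 386.
Since the inequalities point opposite ways, species 2 can invade but species 1 cannot.

species 2 excludes species 1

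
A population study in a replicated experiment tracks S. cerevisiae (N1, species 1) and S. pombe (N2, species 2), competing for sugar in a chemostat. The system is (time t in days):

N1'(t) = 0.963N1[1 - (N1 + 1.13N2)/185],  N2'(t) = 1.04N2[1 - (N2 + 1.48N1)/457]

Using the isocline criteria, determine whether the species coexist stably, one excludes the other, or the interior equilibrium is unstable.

Compare the nullcline intercepts: K1/α12 = 185/1.13 = 164 < K2 = 457; K2/α21 = 457/1.48 = 309 > K1 = 185.
Since the inequalities point opposite ways, species 2 can invade but species 1 cannot.

species 2 excludes species 1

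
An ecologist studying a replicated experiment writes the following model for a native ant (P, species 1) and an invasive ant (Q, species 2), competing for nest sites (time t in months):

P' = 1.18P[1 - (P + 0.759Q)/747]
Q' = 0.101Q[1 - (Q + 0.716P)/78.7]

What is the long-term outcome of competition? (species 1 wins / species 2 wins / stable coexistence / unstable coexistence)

Compare the nullcline intercepts: K1/α12 = 747/0.759 = 984 > K2 = 78.7; K2/α21 = 78.7/0.716 = 110 < K1 = 747.
Since the inequalities point opposite ways, species 1 can invade but species 2 cannot.

species 1 excludes species 2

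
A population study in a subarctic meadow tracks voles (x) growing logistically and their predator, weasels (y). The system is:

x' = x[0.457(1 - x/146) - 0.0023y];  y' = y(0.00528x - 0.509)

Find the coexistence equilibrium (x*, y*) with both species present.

From dy/dt = 0 with y > 0: 0.00528x* = 0.509, so x* = 96.4.
Substitute into dx/dt = 0: 0.457(1 - 96.4/146) = 0.0023y*.
The bracket is 0.34, giving y* = 0.155/0.0023 = 67.5.

x* ≈ 96.4, y* ≈ 67.5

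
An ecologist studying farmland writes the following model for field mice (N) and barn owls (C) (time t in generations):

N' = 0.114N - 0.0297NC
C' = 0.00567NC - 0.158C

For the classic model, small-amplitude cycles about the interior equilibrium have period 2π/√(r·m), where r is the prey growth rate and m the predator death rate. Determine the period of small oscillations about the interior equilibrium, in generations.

T ≈ 46.8 generations

Here r = 0.114 and m = 0.158, so r·m = 0.018.
ω = √0.018 = 0.134 per generation, hence T = 2π/ω ≈ 46.8 generations.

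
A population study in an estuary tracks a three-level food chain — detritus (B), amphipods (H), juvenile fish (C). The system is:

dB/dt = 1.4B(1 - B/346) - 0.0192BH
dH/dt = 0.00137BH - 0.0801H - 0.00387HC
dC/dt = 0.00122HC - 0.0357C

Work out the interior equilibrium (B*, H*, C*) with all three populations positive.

B* ≈ 207, H* ≈ 29.3, C* ≈ 52.6

From dC/dt = 0: 0.00122H* = 0.0357, so H* = 29.3.
From dB/dt = 0: 1.4(1 - B*/346) = 0.0192·29.3, giving B* = 346·(1 - 0.401) = 207.
From dH/dt = 0: 0.00137·207 - 0.0801 = 0.00387C*, so C* = 0.204/0.00387 = 52.6.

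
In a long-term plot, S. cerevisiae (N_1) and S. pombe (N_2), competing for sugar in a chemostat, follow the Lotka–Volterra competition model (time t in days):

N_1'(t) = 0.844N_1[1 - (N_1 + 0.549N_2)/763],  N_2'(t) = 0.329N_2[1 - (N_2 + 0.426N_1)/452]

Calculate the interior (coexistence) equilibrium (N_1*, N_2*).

Setting both brackets to zero gives the nullclines N_1 + 0.549N_2 = 763 and 0.426N_1 + N_2 = 452.
Substituting N_2 = 452 - 0.426N_1 into the first: N_1(1 - 0.549·0.426) = 763 - 0.549·452.
So N_1* = 515/0.766 = 672, and then N_2* = 452 - 0.426·672 = 166.

N_1* ≈ 672, N_2* ≈ 166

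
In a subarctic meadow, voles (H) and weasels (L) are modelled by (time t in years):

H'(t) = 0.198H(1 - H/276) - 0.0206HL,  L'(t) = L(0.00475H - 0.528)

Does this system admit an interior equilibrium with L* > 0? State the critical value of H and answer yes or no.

The predator equation gives dL/dt > 0 only when H > 0.528/0.00475 = 111.
Without the predator, H → K = 276. Since 276 > 111, the predator can invade and persist.

Threshold H = 111; K > 111, so yes, the predator persists.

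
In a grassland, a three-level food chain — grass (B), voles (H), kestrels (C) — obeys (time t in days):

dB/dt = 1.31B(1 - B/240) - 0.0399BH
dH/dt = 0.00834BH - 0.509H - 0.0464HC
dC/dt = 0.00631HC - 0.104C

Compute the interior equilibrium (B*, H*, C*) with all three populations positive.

From dC/dt = 0: 0.00631H* = 0.104, so H* = 16.5.
From dB/dt = 0: 1.31(1 - B*/240) = 0.0399·16.5, giving B* = 240·(1 - 0.502) = 120.
From dH/dt = 0: 0.00834·120 - 0.509 = 0.0464C*, so C* = 0.488/0.0464 = 10.5.

B* ≈ 120, H* ≈ 16.5, C* ≈ 10.5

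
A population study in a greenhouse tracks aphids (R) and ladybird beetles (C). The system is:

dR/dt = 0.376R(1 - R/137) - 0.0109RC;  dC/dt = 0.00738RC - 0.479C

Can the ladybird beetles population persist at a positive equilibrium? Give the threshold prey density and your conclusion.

Threshold R = 64.9; K > 64.9, so yes, the predator persists.

The predator equation gives dC/dt > 0 only when R > 0.479/0.00738 = 64.9.
Without the predator, R → K = 137. Since 137 > 64.9, the predator can invade and persist.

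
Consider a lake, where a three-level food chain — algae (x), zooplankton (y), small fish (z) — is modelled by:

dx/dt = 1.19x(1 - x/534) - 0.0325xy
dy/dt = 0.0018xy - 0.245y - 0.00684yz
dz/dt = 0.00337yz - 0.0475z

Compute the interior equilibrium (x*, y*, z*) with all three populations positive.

x* ≈ 328, y* ≈ 14.1, z* ≈ 50.6

From dz/dt = 0: 0.00337y* = 0.0475, so y* = 14.1.
From dx/dt = 0: 1.19(1 - x*/534) = 0.0325·14.1, giving x* = 534·(1 - 0.385) = 328.
From dy/dt = 0: 0.0018·328 - 0.245 = 0.00684z*, so z* = 0.346/0.00684 = 50.6.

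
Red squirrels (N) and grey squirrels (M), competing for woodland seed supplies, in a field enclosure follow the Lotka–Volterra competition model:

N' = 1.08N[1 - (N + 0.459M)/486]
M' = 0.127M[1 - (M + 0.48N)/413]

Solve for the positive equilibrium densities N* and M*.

N* ≈ 380, M* ≈ 231

Setting both brackets to zero gives the nullclines N + 0.459M = 486 and 0.48N + M = 413.
Substituting M = 413 - 0.48N into the first: N(1 - 0.459·0.48) = 486 - 0.459·413.
So N* = 296/0.78 = 380, and then M* = 413 - 0.48·380 = 231.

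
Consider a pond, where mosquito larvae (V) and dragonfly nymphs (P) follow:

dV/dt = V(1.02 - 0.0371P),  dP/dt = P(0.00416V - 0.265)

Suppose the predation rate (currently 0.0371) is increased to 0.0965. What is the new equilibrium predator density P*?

P* ≈ 10.6

At the interior fixed point, setting dV/dt = 0 with V > 0 fixes P* = (prey growth rate)/(VP coefficient) — independent of the other coefficients.
With the change, P* = 1.02/0.0965 = 10.6; it falls from 27.5.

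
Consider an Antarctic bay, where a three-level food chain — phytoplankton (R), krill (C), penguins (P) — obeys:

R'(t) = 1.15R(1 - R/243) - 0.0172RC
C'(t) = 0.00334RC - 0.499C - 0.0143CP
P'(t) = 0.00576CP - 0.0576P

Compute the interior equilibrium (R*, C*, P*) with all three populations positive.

From dP/dt = 0: 0.00576C* = 0.0576, so C* = 10.
From dR/dt = 0: 1.15(1 - R*/243) = 0.0172·10, giving R* = 243·(1 - 0.15) = 207.
From dC/dt = 0: 0.00334·207 - 0.499 = 0.0143P*, so P* = 0.191/0.0143 = 13.4.

R* ≈ 207, C* ≈ 10, P* ≈ 13.4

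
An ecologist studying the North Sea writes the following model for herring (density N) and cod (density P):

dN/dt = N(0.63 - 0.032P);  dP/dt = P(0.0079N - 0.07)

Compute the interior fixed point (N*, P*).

N* ≈ 8.86, P* ≈ 19.7

Set dP/dt = 0 with P > 0: 0.0079N - 0.07 = 0, so N* = 0.07/0.0079 = 8.86.
Set dN/dt = 0 with N > 0: 0.63 - 0.032P = 0, so P* = 0.63/0.032 = 19.7.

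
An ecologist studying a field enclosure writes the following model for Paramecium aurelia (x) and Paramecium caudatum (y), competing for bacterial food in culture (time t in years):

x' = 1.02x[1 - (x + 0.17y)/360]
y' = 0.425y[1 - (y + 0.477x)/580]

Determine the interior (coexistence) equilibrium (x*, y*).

Setting both brackets to zero gives the nullclines x + 0.17y = 360 and 0.477x + y = 580.
Substituting y = 580 - 0.477x into the first: x(1 - 0.17·0.477) = 360 - 0.17·580.
So x* = 261/0.919 = 284, and then y* = 580 - 0.477·284 = 444.

x* ≈ 284, y* ≈ 444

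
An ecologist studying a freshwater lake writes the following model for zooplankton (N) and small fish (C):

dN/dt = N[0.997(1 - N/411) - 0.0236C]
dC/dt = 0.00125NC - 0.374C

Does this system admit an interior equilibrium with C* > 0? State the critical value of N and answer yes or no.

The predator equation gives dC/dt > 0 only when N > 0.374/0.00125 = 299.
Without the predator, N → K = 411. Since 411 > 299, the predator can invade and persist.

Threshold N = 299; K > 299, so yes, the predator persists.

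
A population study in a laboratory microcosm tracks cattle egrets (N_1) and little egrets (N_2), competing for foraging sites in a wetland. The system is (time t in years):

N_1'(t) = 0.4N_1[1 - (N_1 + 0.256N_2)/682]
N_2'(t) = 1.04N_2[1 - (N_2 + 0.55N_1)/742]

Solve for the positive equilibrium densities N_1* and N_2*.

Setting both brackets to zero gives the nullclines N_1 + 0.256N_2 = 682 and 0.55N_1 + N_2 = 742.
Substituting N_2 = 742 - 0.55N_1 into the first: N_1(1 - 0.256·0.55) = 682 - 0.256·742.
So N_1* = 492/0.859 = 573, and then N_2* = 742 - 0.55·573 = 427.

N_1* ≈ 573, N_2* ≈ 427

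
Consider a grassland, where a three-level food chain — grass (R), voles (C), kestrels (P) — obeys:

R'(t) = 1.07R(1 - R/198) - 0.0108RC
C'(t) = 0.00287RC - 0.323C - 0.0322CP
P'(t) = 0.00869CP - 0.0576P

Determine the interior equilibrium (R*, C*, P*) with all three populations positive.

From dP/dt = 0: 0.00869C* = 0.0576, so C* = 6.63.
From dR/dt = 0: 1.07(1 - R*/198) = 0.0108·6.63, giving R* = 198·(1 - 0.0669) = 185.
From dC/dt = 0: 0.00287·185 - 0.323 = 0.0322P*, so P* = 0.207/0.0322 = 6.44.

R* ≈ 185, C* ≈ 6.63, P* ≈ 6.44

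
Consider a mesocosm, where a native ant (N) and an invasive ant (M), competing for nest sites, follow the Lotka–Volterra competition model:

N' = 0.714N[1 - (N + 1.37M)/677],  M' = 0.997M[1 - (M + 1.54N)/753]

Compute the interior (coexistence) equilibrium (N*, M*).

Setting both brackets to zero gives the nullclines N + 1.37M = 677 and 1.54N + M = 753.
Substituting M = 753 - 1.54N into the first: N(1 - 1.37·1.54) = 677 - 1.37·753.
So N* = -355/-1.11 = 320, and then M* = 753 - 1.54·320 = 261.

N* ≈ 320, M* ≈ 261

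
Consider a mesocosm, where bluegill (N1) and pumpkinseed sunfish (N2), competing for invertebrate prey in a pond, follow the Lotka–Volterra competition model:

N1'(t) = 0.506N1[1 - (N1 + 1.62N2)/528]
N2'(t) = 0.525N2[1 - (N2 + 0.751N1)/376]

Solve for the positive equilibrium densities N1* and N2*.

Setting both brackets to zero gives the nullclines N1 + 1.62N2 = 528 and 0.751N1 + N2 = 376.
Substituting N2 = 376 - 0.751N1 into the first: N1(1 - 1.62·0.751) = 528 - 1.62·376.
So N1* = -81.1/-0.217 = 374, and then N2* = 376 - 0.751·374 = 94.8.

N1* ≈ 374, N2* ≈ 94.8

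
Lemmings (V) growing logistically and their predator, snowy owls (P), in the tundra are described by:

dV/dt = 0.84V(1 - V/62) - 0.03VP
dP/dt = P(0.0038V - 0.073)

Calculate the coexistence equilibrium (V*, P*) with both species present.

From dP/dt = 0 with P > 0: 0.0038V* = 0.073, so V* = 19.2.
Substitute into dV/dt = 0: 0.84(1 - 19.2/62) = 0.03P*.
The bracket is 0.69, giving P* = 0.58/0.03 = 19.3.

V* ≈ 19.2, P* ≈ 19.3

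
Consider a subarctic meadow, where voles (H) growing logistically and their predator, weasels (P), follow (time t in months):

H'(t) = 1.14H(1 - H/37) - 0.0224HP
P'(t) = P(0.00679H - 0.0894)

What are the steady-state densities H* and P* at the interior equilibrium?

H* ≈ 13.2, P* ≈ 32.8

From dP/dt = 0 with P > 0: 0.00679H* = 0.0894, so H* = 13.2.
Substitute into dH/dt = 0: 1.14(1 - 13.2/37) = 0.0224P*.
The bracket is 0.644, giving P* = 0.734/0.0224 = 32.8.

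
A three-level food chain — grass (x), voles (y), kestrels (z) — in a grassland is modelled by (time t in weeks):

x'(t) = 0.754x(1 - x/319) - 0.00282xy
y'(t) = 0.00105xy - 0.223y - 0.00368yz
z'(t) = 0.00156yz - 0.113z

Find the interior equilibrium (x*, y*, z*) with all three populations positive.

From dz/dt = 0: 0.00156y* = 0.113, so y* = 72.4.
From dx/dt = 0: 0.754(1 - x*/319) = 0.00282·72.4, giving x* = 319·(1 - 0.271) = 233.
From dy/dt = 0: 0.00105·233 - 0.223 = 0.00368z*, so z* = 0.0212/0.00368 = 5.76.

x* ≈ 233, y* ≈ 72.4, z* ≈ 5.76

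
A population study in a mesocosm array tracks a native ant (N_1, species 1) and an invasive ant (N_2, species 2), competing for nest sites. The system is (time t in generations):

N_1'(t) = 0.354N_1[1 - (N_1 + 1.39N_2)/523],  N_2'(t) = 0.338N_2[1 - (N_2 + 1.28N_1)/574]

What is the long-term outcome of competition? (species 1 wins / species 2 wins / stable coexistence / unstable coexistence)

unstable coexistence (outcome depends on initial conditions)

Compare the nullcline intercepts: K1/α12 = 523/1.39 = 376 < K2 = 574; K2/α21 = 574/1.28 = 448 < K1 = 523.
Since both are reversed, neither can invade when rare; the interior point is a saddle.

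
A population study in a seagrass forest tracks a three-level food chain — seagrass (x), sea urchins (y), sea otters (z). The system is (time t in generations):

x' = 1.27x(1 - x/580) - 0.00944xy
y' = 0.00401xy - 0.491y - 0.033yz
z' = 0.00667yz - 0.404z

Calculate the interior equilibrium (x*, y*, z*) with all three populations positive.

From dz/dt = 0: 0.00667y* = 0.404, so y* = 60.6.
From dx/dt = 0: 1.27(1 - x*/580) = 0.00944·60.6, giving x* = 580·(1 - 0.45) = 319.
From dy/dt = 0: 0.00401·319 - 0.491 = 0.033z*, so z* = 0.788/0.033 = 23.9.

x* ≈ 319, y* ≈ 60.6, z* ≈ 23.9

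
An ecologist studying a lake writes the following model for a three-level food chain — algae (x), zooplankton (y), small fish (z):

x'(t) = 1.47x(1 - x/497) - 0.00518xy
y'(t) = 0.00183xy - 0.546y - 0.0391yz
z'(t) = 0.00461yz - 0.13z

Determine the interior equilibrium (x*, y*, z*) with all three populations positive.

x* ≈ 448, y* ≈ 28.2, z* ≈ 6.99

From dz/dt = 0: 0.00461y* = 0.13, so y* = 28.2.
From dx/dt = 0: 1.47(1 - x*/497) = 0.00518·28.2, giving x* = 497·(1 - 0.0994) = 448.
From dy/dt = 0: 0.00183·448 - 0.546 = 0.0391z*, so z* = 0.273/0.0391 = 6.99.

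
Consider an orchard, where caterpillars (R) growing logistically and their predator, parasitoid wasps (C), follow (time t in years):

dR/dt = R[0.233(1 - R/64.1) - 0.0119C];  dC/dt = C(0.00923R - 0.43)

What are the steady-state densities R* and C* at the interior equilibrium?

From dC/dt = 0 with C > 0: 0.00923R* = 0.43, so R* = 46.6.
Substitute into dR/dt = 0: 0.233(1 - 46.6/64.1) = 0.0119C*.
The bracket is 0.273, giving C* = 0.0637/0.0119 = 5.35.

R* ≈ 46.6, C* ≈ 5.35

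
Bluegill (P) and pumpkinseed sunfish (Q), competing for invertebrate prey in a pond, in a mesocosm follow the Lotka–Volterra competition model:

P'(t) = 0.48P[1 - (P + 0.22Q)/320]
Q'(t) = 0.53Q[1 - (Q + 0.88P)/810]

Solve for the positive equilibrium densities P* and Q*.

Setting both brackets to zero gives the nullclines P + 0.22Q = 320 and 0.88P + Q = 810.
Substituting Q = 810 - 0.88P into the first: P(1 - 0.22·0.88) = 320 - 0.22·810.
So P* = 142/0.806 = 176, and then Q* = 810 - 0.88·176 = 655.

P* ≈ 176, Q* ≈ 655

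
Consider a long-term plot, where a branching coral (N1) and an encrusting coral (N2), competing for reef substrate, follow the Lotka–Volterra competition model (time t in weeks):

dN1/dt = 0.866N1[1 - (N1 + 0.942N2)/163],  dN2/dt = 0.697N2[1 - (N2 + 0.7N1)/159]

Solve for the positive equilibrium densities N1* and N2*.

N1* ≈ 38.8, N2* ≈ 132

Setting both brackets to zero gives the nullclines N1 + 0.942N2 = 163 and 0.7N1 + N2 = 159.
Substituting N2 = 159 - 0.7N1 into the first: N1(1 - 0.942·0.7) = 163 - 0.942·159.
So N1* = 13.2/0.341 = 38.8, and then N2* = 159 - 0.7·38.8 = 132.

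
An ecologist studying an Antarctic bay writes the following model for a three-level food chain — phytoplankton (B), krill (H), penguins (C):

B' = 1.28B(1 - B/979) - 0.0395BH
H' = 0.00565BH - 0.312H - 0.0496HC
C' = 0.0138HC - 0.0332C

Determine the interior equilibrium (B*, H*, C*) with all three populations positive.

From dC/dt = 0: 0.0138H* = 0.0332, so H* = 2.41.
From dB/dt = 0: 1.28(1 - B*/979) = 0.0395·2.41, giving B* = 979·(1 - 0.0742) = 906.
From dH/dt = 0: 0.00565·906 - 0.312 = 0.0496C*, so C* = 4.81/0.0496 = 96.9.

B* ≈ 906, H* ≈ 2.41, C* ≈ 96.9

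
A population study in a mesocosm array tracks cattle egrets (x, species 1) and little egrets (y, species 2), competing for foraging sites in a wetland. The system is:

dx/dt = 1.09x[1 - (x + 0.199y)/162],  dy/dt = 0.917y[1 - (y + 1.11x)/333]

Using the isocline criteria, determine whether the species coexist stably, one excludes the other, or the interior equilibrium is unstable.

Compare the nullcline intercepts: K1/α12 = 162/0.199 = 814 > K2 = 333; K2/α21 = 333/1.11 = 300 > K1 = 162.
Since both inequalities hold, each species can invade when rare, so the interior equilibrium is stable.

stable coexistence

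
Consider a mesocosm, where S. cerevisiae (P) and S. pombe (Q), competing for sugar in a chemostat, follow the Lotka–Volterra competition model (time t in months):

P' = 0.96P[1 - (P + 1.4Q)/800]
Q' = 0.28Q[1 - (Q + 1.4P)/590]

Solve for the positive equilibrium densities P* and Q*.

P* ≈ 27.1, Q* ≈ 552

Setting both brackets to zero gives the nullclines P + 1.4Q = 800 and 1.4P + Q = 590.
Substituting Q = 590 - 1.4P into the first: P(1 - 1.4·1.4) = 800 - 1.4·590.
So P* = -26/-0.96 = 27.1, and then Q* = 590 - 1.4·27.1 = 552.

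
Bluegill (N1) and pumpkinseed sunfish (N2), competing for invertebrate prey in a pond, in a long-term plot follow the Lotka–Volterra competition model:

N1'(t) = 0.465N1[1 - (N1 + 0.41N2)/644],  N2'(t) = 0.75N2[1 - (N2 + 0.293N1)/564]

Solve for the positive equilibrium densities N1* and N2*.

Setting both brackets to zero gives the nullclines N1 + 0.41N2 = 644 and 0.293N1 + N2 = 564.
Substituting N2 = 564 - 0.293N1 into the first: N1(1 - 0.41·0.293) = 644 - 0.41·564.
So N1* = 413/0.88 = 469, and then N2* = 564 - 0.293·469 = 427.

N1* ≈ 469, N2* ≈ 427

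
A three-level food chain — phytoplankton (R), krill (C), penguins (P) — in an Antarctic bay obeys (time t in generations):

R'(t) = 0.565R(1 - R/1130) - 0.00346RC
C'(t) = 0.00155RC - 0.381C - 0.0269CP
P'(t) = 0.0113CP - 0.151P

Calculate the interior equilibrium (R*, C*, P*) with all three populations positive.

From dP/dt = 0: 0.0113C* = 0.151, so C* = 13.4.
From dR/dt = 0: 0.565(1 - R*/1130) = 0.00346·13.4, giving R* = 1130·(1 - 0.0818) = 1040.
From dC/dt = 0: 0.00155·1040 - 0.381 = 0.0269P*, so P* = 1.23/0.0269 = 45.6.

R* ≈ 1040, C* ≈ 13.4, P* ≈ 45.6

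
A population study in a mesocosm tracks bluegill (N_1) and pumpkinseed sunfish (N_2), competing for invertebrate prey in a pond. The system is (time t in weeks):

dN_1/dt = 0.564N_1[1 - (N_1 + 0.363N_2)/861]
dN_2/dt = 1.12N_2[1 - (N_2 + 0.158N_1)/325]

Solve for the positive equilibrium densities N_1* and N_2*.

Setting both brackets to zero gives the nullclines N_1 + 0.363N_2 = 861 and 0.158N_1 + N_2 = 325.
Substituting N_2 = 325 - 0.158N_1 into the first: N_1(1 - 0.363·0.158) = 861 - 0.363·325.
So N_1* = 743/0.943 = 788, and then N_2* = 325 - 0.158·788 = 200.

N_1* ≈ 788, N_2* ≈ 200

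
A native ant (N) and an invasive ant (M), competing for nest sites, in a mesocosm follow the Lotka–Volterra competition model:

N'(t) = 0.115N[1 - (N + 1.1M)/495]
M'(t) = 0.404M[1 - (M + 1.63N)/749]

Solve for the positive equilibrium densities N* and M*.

N* ≈ 415, M* ≈ 73

Setting both brackets to zero gives the nullclines N + 1.1M = 495 and 1.63N + M = 749.
Substituting M = 749 - 1.63N into the first: N(1 - 1.1·1.63) = 495 - 1.1·749.
So N* = -329/-0.793 = 415, and then M* = 749 - 1.63·415 = 73.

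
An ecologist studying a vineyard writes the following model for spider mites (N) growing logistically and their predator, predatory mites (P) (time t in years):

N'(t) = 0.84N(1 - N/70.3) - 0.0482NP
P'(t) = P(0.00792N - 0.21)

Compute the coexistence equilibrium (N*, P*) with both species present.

N* ≈ 26.5, P* ≈ 10.9

From dP/dt = 0 with P > 0: 0.00792N* = 0.21, so N* = 26.5.
Substitute into dN/dt = 0: 0.84(1 - 26.5/70.3) = 0.0482P*.
The bracket is 0.623, giving P* = 0.523/0.0482 = 10.9.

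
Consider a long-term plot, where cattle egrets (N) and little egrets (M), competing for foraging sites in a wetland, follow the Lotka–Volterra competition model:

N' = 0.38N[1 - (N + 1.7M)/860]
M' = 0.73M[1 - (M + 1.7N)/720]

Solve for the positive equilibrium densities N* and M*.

Setting both brackets to zero gives the nullclines N + 1.7M = 860 and 1.7N + M = 720.
Substituting M = 720 - 1.7N into the first: N(1 - 1.7·1.7) = 860 - 1.7·720.
So N* = -364/-1.89 = 193, and then M* = 720 - 1.7·193 = 393.

N* ≈ 193, M* ≈ 393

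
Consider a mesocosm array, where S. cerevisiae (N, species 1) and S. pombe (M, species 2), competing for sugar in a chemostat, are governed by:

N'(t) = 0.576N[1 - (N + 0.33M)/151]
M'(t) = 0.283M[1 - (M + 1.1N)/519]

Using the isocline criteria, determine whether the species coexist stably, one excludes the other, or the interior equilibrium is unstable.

Compare the nullcline intercepts: K1/α12 = 151/0.33 = 458 < K2 = 519; K2/α21 = 519/1.1 = 472 > K1 = 151.
Since the inequalities point opposite ways, species 2 can invade but species 1 cannot.

species 2 excludes species 1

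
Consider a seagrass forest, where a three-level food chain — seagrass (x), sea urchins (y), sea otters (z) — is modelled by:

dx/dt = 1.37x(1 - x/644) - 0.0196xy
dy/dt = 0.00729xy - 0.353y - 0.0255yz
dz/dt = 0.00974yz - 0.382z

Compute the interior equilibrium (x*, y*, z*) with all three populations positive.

From dz/dt = 0: 0.00974y* = 0.382, so y* = 39.2.
From dx/dt = 0: 1.37(1 - x*/644) = 0.0196·39.2, giving x* = 644·(1 - 0.561) = 283.
From dy/dt = 0: 0.00729·283 - 0.353 = 0.0255z*, so z* = 1.71/0.0255 = 67.

x* ≈ 283, y* ≈ 39.2, z* ≈ 67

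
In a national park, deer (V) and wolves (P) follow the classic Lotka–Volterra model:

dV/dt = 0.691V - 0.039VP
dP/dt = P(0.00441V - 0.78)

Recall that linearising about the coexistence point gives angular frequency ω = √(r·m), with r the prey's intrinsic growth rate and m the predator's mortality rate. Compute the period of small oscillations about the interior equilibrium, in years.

T ≈ 8.56 years

Here r = 0.691 and m = 0.78, so r·m = 0.539.
ω = √0.539 = 0.734 per year, hence T = 2π/ω ≈ 8.56 years.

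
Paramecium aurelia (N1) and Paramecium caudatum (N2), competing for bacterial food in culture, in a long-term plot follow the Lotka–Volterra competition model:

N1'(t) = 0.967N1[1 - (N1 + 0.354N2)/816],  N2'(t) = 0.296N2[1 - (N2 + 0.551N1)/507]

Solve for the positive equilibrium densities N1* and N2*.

Setting both brackets to zero gives the nullclines N1 + 0.354N2 = 816 and 0.551N1 + N2 = 507.
Substituting N2 = 507 - 0.551N1 into the first: N1(1 - 0.354·0.551) = 816 - 0.354·507.
So N1* = 637/0.805 = 791, and then N2* = 507 - 0.551·791 = 71.3.

N1* ≈ 791, N2* ≈ 71.3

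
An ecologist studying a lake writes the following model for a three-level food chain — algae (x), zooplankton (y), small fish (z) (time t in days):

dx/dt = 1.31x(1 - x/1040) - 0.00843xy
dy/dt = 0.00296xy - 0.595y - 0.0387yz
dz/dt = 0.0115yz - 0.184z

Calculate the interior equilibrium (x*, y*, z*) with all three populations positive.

x* ≈ 933, y* ≈ 16, z* ≈ 56

From dz/dt = 0: 0.0115y* = 0.184, so y* = 16.
From dx/dt = 0: 1.31(1 - x*/1040) = 0.00843·16, giving x* = 1040·(1 - 0.103) = 933.
From dy/dt = 0: 0.00296·933 - 0.595 = 0.0387z*, so z* = 2.17/0.0387 = 56.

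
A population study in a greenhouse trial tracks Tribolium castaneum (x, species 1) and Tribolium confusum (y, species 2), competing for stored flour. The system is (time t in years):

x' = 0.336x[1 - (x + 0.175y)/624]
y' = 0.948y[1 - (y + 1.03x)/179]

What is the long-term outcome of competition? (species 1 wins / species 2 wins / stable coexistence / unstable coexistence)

species 1 excludes species 2

Compare the nullcline intercepts: K1/α12 = 624/0.175 = 3570 > K2 = 179; K2/α21 = 179/1.03 = 174 < K1 = 624.
Since the inequalities point opposite ways, species 1 can invade but species 2 cannot.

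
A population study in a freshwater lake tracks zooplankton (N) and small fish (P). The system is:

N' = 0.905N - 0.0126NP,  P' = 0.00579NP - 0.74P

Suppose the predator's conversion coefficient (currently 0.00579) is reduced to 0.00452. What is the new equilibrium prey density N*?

N* ≈ 164

At the interior fixed point, setting dP/dt = 0 with P > 0 fixes N* = (predator death rate)/(NP coefficient) — independent of the other coefficients.
With the change, N* = 0.74/0.00452 = 164; it rises from 128.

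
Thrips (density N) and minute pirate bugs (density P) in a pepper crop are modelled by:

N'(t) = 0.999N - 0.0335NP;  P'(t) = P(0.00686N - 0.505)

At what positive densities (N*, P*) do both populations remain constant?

Set dP/dt = 0 with P > 0: 0.00686N - 0.505 = 0, so N* = 0.505/0.00686 = 73.6.
Set dN/dt = 0 with N > 0: 0.999 - 0.0335P = 0, so P* = 0.999/0.0335 = 29.8.

N* ≈ 73.6, P* ≈ 29.8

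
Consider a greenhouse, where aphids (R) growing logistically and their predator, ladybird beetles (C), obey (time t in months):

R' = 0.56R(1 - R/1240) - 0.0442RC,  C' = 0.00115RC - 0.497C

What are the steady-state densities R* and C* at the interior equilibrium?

From dC/dt = 0 with C > 0: 0.00115R* = 0.497, so R* = 432.
Substitute into dR/dt = 0: 0.56(1 - 432/1240) = 0.0442C*.
The bracket is 0.651, giving C* = 0.365/0.0442 = 8.25.

R* ≈ 432, C* ≈ 8.25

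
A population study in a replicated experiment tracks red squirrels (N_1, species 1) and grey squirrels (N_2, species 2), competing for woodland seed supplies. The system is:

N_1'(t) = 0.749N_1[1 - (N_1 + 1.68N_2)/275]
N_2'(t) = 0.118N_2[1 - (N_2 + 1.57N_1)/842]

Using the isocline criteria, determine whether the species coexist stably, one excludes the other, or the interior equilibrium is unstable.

Compare the nullcline intercepts: K1/α12 = 275/1.68 = 164 < K2 = 842; K2/α21 = 842/1.57 = 536 > K1 = 275.
Since the inequalities point opposite ways, species 2 can invade but species 1 cannot.

species 2 excludes species 1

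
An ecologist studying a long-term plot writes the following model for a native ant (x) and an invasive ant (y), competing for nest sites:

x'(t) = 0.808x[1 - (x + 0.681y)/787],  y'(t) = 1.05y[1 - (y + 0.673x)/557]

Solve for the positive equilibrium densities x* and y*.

x* ≈ 753, y* ≈ 50.5

Setting both brackets to zero gives the nullclines x + 0.681y = 787 and 0.673x + y = 557.
Substituting y = 557 - 0.673x into the first: x(1 - 0.681·0.673) = 787 - 0.681·557.
So x* = 408/0.542 = 753, and then y* = 557 - 0.673·753 = 50.5.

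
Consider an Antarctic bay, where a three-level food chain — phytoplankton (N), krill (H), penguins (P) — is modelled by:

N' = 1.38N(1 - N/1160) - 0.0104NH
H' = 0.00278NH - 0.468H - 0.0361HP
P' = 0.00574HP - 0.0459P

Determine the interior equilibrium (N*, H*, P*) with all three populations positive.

From dP/dt = 0: 0.00574H* = 0.0459, so H* = 8.
From dN/dt = 0: 1.38(1 - N*/1160) = 0.0104·8, giving N* = 1160·(1 - 0.0603) = 1090.
From dH/dt = 0: 0.00278·1090 - 0.468 = 0.0361P*, so P* = 2.56/0.0361 = 71.

N* ≈ 1090, H* ≈ 8, P* ≈ 71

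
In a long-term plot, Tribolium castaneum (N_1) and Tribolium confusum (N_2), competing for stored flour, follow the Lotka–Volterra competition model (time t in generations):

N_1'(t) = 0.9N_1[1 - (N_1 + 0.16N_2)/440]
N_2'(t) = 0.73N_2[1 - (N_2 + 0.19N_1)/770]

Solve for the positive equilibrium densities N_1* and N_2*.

N_1* ≈ 327, N_2* ≈ 708

Setting both brackets to zero gives the nullclines N_1 + 0.16N_2 = 440 and 0.19N_1 + N_2 = 770.
Substituting N_2 = 770 - 0.19N_1 into the first: N_1(1 - 0.16·0.19) = 440 - 0.16·770.
So N_1* = 317/0.97 = 327, and then N_2* = 770 - 0.19·327 = 708.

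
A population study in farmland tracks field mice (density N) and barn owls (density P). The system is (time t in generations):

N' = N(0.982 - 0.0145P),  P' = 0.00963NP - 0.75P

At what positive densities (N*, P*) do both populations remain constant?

N* ≈ 77.9, P* ≈ 67.7

Set dP/dt = 0 with P > 0: 0.00963N - 0.75 = 0, so N* = 0.75/0.00963 = 77.9.
Set dN/dt = 0 with N > 0: 0.982 - 0.0145P = 0, so P* = 0.982/0.0145 = 67.7.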